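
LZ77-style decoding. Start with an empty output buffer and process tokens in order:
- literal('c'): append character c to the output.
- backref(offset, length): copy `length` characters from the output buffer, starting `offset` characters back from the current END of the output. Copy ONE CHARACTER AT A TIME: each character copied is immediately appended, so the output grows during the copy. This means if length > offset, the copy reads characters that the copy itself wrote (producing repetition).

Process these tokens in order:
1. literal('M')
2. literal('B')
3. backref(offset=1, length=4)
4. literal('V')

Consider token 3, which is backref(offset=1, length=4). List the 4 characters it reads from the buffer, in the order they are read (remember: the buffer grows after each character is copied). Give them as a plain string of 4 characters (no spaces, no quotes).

Token 1: literal('M'). Output: "M"
Token 2: literal('B'). Output: "MB"
Token 3: backref(off=1, len=4). Buffer before: "MB" (len 2)
  byte 1: read out[1]='B', append. Buffer now: "MBB"
  byte 2: read out[2]='B', append. Buffer now: "MBBB"
  byte 3: read out[3]='B', append. Buffer now: "MBBBB"
  byte 4: read out[4]='B', append. Buffer now: "MBBBBB"

Answer: BBBB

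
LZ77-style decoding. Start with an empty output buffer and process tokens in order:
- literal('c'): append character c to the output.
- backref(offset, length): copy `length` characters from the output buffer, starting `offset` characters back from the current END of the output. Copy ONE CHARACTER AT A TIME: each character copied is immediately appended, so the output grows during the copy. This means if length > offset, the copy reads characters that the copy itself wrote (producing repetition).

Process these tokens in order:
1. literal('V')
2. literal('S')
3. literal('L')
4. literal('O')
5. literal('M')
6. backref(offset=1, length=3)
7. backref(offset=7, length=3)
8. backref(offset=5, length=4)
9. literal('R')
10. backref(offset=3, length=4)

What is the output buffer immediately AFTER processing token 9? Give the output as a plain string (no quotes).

Answer: VSLOMMMMSLOMMSLR

Derivation:
Token 1: literal('V'). Output: "V"
Token 2: literal('S'). Output: "VS"
Token 3: literal('L'). Output: "VSL"
Token 4: literal('O'). Output: "VSLO"
Token 5: literal('M'). Output: "VSLOM"
Token 6: backref(off=1, len=3) (overlapping!). Copied 'MMM' from pos 4. Output: "VSLOMMMM"
Token 7: backref(off=7, len=3). Copied 'SLO' from pos 1. Output: "VSLOMMMMSLO"
Token 8: backref(off=5, len=4). Copied 'MMSL' from pos 6. Output: "VSLOMMMMSLOMMSL"
Token 9: literal('R'). Output: "VSLOMMMMSLOMMSLR"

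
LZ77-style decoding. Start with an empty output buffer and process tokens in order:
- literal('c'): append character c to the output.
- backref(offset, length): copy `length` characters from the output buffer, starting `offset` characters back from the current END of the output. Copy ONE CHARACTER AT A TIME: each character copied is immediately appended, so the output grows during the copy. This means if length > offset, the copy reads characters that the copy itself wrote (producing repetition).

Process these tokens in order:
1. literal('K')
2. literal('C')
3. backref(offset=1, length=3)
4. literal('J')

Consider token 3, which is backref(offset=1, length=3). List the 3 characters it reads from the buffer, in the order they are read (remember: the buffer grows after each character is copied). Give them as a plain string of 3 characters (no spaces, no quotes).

Token 1: literal('K'). Output: "K"
Token 2: literal('C'). Output: "KC"
Token 3: backref(off=1, len=3). Buffer before: "KC" (len 2)
  byte 1: read out[1]='C', append. Buffer now: "KCC"
  byte 2: read out[2]='C', append. Buffer now: "KCCC"
  byte 3: read out[3]='C', append. Buffer now: "KCCCC"

Answer: CCC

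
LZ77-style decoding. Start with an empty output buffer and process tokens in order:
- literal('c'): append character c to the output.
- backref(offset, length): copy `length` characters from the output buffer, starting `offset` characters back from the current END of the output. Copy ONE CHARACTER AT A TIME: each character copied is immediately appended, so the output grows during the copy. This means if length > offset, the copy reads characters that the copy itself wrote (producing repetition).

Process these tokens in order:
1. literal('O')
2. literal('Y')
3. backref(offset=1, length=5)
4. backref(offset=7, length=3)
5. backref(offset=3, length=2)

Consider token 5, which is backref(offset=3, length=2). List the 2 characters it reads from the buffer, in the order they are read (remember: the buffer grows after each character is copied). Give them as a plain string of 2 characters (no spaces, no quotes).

Token 1: literal('O'). Output: "O"
Token 2: literal('Y'). Output: "OY"
Token 3: backref(off=1, len=5) (overlapping!). Copied 'YYYYY' from pos 1. Output: "OYYYYYY"
Token 4: backref(off=7, len=3). Copied 'OYY' from pos 0. Output: "OYYYYYYOYY"
Token 5: backref(off=3, len=2). Buffer before: "OYYYYYYOYY" (len 10)
  byte 1: read out[7]='O', append. Buffer now: "OYYYYYYOYYO"
  byte 2: read out[8]='Y', append. Buffer now: "OYYYYYYOYYOY"

Answer: OY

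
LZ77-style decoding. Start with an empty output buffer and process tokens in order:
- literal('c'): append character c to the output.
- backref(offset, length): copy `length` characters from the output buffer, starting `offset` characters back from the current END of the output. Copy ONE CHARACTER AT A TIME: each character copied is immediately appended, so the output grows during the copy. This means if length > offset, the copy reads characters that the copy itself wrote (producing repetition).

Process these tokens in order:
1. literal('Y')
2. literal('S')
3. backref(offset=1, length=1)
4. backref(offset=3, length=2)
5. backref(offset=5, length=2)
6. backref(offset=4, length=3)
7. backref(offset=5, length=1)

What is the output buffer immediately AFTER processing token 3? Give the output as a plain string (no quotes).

Token 1: literal('Y'). Output: "Y"
Token 2: literal('S'). Output: "YS"
Token 3: backref(off=1, len=1). Copied 'S' from pos 1. Output: "YSS"

Answer: YSS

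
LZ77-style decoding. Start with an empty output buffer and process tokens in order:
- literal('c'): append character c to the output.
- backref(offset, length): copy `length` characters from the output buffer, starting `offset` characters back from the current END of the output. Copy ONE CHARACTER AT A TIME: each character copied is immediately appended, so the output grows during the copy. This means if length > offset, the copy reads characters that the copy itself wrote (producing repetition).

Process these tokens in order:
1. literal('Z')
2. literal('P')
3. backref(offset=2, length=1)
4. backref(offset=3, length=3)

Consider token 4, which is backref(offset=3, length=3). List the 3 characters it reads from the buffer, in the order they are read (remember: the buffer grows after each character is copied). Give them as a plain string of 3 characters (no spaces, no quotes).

Token 1: literal('Z'). Output: "Z"
Token 2: literal('P'). Output: "ZP"
Token 3: backref(off=2, len=1). Copied 'Z' from pos 0. Output: "ZPZ"
Token 4: backref(off=3, len=3). Buffer before: "ZPZ" (len 3)
  byte 1: read out[0]='Z', append. Buffer now: "ZPZZ"
  byte 2: read out[1]='P', append. Buffer now: "ZPZZP"
  byte 3: read out[2]='Z', append. Buffer now: "ZPZZPZ"

Answer: ZPZ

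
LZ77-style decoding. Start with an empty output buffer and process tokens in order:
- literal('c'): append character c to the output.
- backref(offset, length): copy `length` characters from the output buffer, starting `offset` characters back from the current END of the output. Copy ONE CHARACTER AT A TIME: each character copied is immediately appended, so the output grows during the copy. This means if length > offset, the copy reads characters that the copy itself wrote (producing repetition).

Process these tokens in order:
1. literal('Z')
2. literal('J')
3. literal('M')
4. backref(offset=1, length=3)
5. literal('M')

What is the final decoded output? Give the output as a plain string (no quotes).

Answer: ZJMMMMM

Derivation:
Token 1: literal('Z'). Output: "Z"
Token 2: literal('J'). Output: "ZJ"
Token 3: literal('M'). Output: "ZJM"
Token 4: backref(off=1, len=3) (overlapping!). Copied 'MMM' from pos 2. Output: "ZJMMMM"
Token 5: literal('M'). Output: "ZJMMMMM"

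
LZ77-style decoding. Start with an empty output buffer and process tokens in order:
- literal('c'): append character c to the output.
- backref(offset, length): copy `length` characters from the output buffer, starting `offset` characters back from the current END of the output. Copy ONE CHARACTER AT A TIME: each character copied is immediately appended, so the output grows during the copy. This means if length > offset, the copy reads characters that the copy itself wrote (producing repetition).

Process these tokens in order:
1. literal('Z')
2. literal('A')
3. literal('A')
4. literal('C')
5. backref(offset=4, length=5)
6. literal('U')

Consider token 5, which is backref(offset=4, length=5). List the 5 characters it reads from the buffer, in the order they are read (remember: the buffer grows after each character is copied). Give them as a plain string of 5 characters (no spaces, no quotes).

Token 1: literal('Z'). Output: "Z"
Token 2: literal('A'). Output: "ZA"
Token 3: literal('A'). Output: "ZAA"
Token 4: literal('C'). Output: "ZAAC"
Token 5: backref(off=4, len=5). Buffer before: "ZAAC" (len 4)
  byte 1: read out[0]='Z', append. Buffer now: "ZAACZ"
  byte 2: read out[1]='A', append. Buffer now: "ZAACZA"
  byte 3: read out[2]='A', append. Buffer now: "ZAACZAA"
  byte 4: read out[3]='C', append. Buffer now: "ZAACZAAC"
  byte 5: read out[4]='Z', append. Buffer now: "ZAACZAACZ"

Answer: ZAACZ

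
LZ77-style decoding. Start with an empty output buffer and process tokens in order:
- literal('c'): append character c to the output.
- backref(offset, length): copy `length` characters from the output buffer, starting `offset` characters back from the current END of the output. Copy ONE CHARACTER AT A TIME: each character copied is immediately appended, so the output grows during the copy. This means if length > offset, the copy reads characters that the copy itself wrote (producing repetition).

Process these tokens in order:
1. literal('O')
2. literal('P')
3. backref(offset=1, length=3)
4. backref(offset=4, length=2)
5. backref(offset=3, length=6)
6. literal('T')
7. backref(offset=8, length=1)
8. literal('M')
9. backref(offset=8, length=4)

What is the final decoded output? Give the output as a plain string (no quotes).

Token 1: literal('O'). Output: "O"
Token 2: literal('P'). Output: "OP"
Token 3: backref(off=1, len=3) (overlapping!). Copied 'PPP' from pos 1. Output: "OPPPP"
Token 4: backref(off=4, len=2). Copied 'PP' from pos 1. Output: "OPPPPPP"
Token 5: backref(off=3, len=6) (overlapping!). Copied 'PPPPPP' from pos 4. Output: "OPPPPPPPPPPPP"
Token 6: literal('T'). Output: "OPPPPPPPPPPPPT"
Token 7: backref(off=8, len=1). Copied 'P' from pos 6. Output: "OPPPPPPPPPPPPTP"
Token 8: literal('M'). Output: "OPPPPPPPPPPPPTPM"
Token 9: backref(off=8, len=4). Copied 'PPPP' from pos 8. Output: "OPPPPPPPPPPPPTPMPPPP"

Answer: OPPPPPPPPPPPPTPMPPPP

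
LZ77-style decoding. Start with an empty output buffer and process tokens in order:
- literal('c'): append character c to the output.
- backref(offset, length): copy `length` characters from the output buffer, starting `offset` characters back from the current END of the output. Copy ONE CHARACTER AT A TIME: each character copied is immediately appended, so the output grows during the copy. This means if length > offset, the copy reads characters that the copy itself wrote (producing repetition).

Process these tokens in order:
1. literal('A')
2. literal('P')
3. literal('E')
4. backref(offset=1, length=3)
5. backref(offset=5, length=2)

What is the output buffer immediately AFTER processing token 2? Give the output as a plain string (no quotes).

Token 1: literal('A'). Output: "A"
Token 2: literal('P'). Output: "AP"

Answer: AP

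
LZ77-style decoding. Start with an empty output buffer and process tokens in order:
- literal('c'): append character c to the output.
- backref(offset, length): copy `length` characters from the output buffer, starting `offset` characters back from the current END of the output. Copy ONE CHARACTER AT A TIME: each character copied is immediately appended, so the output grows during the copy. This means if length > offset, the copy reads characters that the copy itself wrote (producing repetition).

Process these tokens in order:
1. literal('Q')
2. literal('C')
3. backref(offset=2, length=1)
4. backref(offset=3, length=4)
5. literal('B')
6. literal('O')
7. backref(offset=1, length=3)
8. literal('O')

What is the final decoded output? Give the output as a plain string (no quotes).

Token 1: literal('Q'). Output: "Q"
Token 2: literal('C'). Output: "QC"
Token 3: backref(off=2, len=1). Copied 'Q' from pos 0. Output: "QCQ"
Token 4: backref(off=3, len=4) (overlapping!). Copied 'QCQQ' from pos 0. Output: "QCQQCQQ"
Token 5: literal('B'). Output: "QCQQCQQB"
Token 6: literal('O'). Output: "QCQQCQQBO"
Token 7: backref(off=1, len=3) (overlapping!). Copied 'OOO' from pos 8. Output: "QCQQCQQBOOOO"
Token 8: literal('O'). Output: "QCQQCQQBOOOOO"

Answer: QCQQCQQBOOOOO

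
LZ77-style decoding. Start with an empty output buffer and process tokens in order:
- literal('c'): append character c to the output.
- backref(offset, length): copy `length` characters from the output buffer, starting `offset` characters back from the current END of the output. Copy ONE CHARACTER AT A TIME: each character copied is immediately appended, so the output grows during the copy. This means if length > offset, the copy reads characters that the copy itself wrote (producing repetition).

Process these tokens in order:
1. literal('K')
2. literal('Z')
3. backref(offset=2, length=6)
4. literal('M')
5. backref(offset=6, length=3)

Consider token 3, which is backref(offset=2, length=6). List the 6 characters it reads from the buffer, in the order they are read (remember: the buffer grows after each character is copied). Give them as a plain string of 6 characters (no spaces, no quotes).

Answer: KZKZKZ

Derivation:
Token 1: literal('K'). Output: "K"
Token 2: literal('Z'). Output: "KZ"
Token 3: backref(off=2, len=6). Buffer before: "KZ" (len 2)
  byte 1: read out[0]='K', append. Buffer now: "KZK"
  byte 2: read out[1]='Z', append. Buffer now: "KZKZ"
  byte 3: read out[2]='K', append. Buffer now: "KZKZK"
  byte 4: read out[3]='Z', append. Buffer now: "KZKZKZ"
  byte 5: read out[4]='K', append. Buffer now: "KZKZKZK"
  byte 6: read out[5]='Z', append. Buffer now: "KZKZKZKZ"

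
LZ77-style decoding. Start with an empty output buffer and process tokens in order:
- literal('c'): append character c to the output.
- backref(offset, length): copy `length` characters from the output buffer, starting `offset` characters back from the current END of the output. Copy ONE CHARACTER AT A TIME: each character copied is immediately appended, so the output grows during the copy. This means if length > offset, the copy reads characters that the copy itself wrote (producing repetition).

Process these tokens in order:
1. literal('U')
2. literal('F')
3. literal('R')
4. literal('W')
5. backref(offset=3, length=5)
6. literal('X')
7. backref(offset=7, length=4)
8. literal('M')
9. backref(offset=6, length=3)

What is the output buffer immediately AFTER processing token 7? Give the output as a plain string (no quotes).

Answer: UFRWFRWFRXWFRW

Derivation:
Token 1: literal('U'). Output: "U"
Token 2: literal('F'). Output: "UF"
Token 3: literal('R'). Output: "UFR"
Token 4: literal('W'). Output: "UFRW"
Token 5: backref(off=3, len=5) (overlapping!). Copied 'FRWFR' from pos 1. Output: "UFRWFRWFR"
Token 6: literal('X'). Output: "UFRWFRWFRX"
Token 7: backref(off=7, len=4). Copied 'WFRW' from pos 3. Output: "UFRWFRWFRXWFRW"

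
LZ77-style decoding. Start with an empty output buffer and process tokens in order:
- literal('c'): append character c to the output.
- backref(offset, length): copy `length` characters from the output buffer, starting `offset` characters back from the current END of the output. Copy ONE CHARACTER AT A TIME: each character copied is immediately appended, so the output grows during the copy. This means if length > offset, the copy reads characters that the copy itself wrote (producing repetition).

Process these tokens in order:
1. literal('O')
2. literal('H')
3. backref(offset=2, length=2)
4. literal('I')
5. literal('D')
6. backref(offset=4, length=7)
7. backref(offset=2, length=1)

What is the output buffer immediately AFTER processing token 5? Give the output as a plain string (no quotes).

Answer: OHOHID

Derivation:
Token 1: literal('O'). Output: "O"
Token 2: literal('H'). Output: "OH"
Token 3: backref(off=2, len=2). Copied 'OH' from pos 0. Output: "OHOH"
Token 4: literal('I'). Output: "OHOHI"
Token 5: literal('D'). Output: "OHOHID"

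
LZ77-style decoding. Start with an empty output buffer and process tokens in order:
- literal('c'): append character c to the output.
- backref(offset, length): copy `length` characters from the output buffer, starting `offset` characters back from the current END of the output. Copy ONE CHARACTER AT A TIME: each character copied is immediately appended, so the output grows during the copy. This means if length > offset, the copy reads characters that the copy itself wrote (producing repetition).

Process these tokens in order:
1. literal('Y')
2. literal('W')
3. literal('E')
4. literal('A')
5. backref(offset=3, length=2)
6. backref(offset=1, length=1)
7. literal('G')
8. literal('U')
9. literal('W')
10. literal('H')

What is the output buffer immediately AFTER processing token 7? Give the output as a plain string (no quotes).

Token 1: literal('Y'). Output: "Y"
Token 2: literal('W'). Output: "YW"
Token 3: literal('E'). Output: "YWE"
Token 4: literal('A'). Output: "YWEA"
Token 5: backref(off=3, len=2). Copied 'WE' from pos 1. Output: "YWEAWE"
Token 6: backref(off=1, len=1). Copied 'E' from pos 5. Output: "YWEAWEE"
Token 7: literal('G'). Output: "YWEAWEEG"

Answer: YWEAWEEG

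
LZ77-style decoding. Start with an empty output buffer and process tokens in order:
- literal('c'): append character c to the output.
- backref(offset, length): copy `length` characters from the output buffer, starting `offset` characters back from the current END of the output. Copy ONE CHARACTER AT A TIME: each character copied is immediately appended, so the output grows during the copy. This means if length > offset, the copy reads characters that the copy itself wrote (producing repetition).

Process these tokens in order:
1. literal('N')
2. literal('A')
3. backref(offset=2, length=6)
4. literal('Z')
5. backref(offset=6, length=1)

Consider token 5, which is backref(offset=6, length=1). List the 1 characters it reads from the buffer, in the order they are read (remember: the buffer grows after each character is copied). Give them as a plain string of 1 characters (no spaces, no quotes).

Answer: A

Derivation:
Token 1: literal('N'). Output: "N"
Token 2: literal('A'). Output: "NA"
Token 3: backref(off=2, len=6) (overlapping!). Copied 'NANANA' from pos 0. Output: "NANANANA"
Token 4: literal('Z'). Output: "NANANANAZ"
Token 5: backref(off=6, len=1). Buffer before: "NANANANAZ" (len 9)
  byte 1: read out[3]='A', append. Buffer now: "NANANANAZA"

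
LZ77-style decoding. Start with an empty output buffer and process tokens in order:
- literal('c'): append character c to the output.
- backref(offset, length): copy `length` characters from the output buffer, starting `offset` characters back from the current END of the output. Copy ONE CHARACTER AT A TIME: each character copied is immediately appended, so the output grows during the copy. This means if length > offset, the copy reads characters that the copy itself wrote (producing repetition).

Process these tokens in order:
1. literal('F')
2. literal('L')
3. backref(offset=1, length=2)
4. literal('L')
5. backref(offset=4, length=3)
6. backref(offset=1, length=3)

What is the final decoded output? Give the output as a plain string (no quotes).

Token 1: literal('F'). Output: "F"
Token 2: literal('L'). Output: "FL"
Token 3: backref(off=1, len=2) (overlapping!). Copied 'LL' from pos 1. Output: "FLLL"
Token 4: literal('L'). Output: "FLLLL"
Token 5: backref(off=4, len=3). Copied 'LLL' from pos 1. Output: "FLLLLLLL"
Token 6: backref(off=1, len=3) (overlapping!). Copied 'LLL' from pos 7. Output: "FLLLLLLLLLL"

Answer: FLLLLLLLLLL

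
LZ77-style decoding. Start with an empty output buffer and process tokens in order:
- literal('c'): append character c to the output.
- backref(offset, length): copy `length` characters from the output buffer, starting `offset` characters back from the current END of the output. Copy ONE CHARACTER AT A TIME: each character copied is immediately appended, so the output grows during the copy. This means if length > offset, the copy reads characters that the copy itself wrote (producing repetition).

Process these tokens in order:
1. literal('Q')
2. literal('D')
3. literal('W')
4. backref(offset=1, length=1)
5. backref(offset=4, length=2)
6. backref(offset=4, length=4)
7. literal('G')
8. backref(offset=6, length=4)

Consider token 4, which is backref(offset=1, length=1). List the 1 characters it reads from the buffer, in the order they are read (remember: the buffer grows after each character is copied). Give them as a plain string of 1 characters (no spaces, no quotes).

Token 1: literal('Q'). Output: "Q"
Token 2: literal('D'). Output: "QD"
Token 3: literal('W'). Output: "QDW"
Token 4: backref(off=1, len=1). Buffer before: "QDW" (len 3)
  byte 1: read out[2]='W', append. Buffer now: "QDWW"

Answer: W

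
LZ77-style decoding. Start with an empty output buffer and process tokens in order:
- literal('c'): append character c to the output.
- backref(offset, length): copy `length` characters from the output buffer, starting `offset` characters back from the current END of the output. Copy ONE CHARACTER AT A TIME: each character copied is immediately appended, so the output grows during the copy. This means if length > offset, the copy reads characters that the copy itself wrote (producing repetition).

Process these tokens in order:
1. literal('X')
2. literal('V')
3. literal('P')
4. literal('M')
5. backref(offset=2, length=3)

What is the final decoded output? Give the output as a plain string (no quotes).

Answer: XVPMPMP

Derivation:
Token 1: literal('X'). Output: "X"
Token 2: literal('V'). Output: "XV"
Token 3: literal('P'). Output: "XVP"
Token 4: literal('M'). Output: "XVPM"
Token 5: backref(off=2, len=3) (overlapping!). Copied 'PMP' from pos 2. Output: "XVPMPMP"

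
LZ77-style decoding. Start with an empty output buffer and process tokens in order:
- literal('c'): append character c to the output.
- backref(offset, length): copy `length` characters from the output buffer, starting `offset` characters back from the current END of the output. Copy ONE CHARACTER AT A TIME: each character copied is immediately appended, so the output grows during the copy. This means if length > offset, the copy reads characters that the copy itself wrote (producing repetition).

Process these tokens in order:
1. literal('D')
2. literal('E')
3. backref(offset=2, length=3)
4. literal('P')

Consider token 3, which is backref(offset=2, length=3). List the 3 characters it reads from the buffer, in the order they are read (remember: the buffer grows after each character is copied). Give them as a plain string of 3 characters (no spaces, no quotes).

Token 1: literal('D'). Output: "D"
Token 2: literal('E'). Output: "DE"
Token 3: backref(off=2, len=3). Buffer before: "DE" (len 2)
  byte 1: read out[0]='D', append. Buffer now: "DED"
  byte 2: read out[1]='E', append. Buffer now: "DEDE"
  byte 3: read out[2]='D', append. Buffer now: "DEDED"

Answer: DED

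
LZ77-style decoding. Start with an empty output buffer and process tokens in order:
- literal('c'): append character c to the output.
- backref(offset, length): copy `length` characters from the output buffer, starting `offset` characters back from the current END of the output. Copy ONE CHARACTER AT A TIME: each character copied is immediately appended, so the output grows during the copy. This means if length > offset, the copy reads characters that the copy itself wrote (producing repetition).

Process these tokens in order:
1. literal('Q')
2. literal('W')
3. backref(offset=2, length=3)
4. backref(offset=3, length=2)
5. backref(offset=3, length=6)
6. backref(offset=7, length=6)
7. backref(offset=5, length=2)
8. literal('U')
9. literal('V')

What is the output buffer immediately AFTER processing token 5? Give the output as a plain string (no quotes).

Token 1: literal('Q'). Output: "Q"
Token 2: literal('W'). Output: "QW"
Token 3: backref(off=2, len=3) (overlapping!). Copied 'QWQ' from pos 0. Output: "QWQWQ"
Token 4: backref(off=3, len=2). Copied 'QW' from pos 2. Output: "QWQWQQW"
Token 5: backref(off=3, len=6) (overlapping!). Copied 'QQWQQW' from pos 4. Output: "QWQWQQWQQWQQW"

Answer: QWQWQQWQQWQQW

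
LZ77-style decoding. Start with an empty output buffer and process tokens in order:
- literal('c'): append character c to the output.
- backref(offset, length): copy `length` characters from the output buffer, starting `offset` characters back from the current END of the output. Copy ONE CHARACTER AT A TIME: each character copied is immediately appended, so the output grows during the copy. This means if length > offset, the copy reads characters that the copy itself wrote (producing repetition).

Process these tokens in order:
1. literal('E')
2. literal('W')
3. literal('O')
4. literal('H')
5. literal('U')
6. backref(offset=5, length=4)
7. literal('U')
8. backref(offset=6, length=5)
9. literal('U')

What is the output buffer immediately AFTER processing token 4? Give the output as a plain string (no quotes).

Token 1: literal('E'). Output: "E"
Token 2: literal('W'). Output: "EW"
Token 3: literal('O'). Output: "EWO"
Token 4: literal('H'). Output: "EWOH"

Answer: EWOH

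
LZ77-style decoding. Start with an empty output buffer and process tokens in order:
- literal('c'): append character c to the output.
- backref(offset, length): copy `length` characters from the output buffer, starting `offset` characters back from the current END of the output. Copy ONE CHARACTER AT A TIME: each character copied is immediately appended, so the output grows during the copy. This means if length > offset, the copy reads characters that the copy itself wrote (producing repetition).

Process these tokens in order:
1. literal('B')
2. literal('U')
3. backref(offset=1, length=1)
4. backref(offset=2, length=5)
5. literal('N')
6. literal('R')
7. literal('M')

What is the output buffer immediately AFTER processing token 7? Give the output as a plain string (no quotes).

Answer: BUUUUUUUNRM

Derivation:
Token 1: literal('B'). Output: "B"
Token 2: literal('U'). Output: "BU"
Token 3: backref(off=1, len=1). Copied 'U' from pos 1. Output: "BUU"
Token 4: backref(off=2, len=5) (overlapping!). Copied 'UUUUU' from pos 1. Output: "BUUUUUUU"
Token 5: literal('N'). Output: "BUUUUUUUN"
Token 6: literal('R'). Output: "BUUUUUUUNR"
Token 7: literal('M'). Output: "BUUUUUUUNRM"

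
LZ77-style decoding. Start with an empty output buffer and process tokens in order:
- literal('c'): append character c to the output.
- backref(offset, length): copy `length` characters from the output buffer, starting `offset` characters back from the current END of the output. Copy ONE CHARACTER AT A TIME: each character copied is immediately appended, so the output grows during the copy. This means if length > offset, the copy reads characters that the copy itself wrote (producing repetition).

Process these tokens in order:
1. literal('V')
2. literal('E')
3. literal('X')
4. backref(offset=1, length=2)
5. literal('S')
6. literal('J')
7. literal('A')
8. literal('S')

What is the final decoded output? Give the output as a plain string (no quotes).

Answer: VEXXXSJAS

Derivation:
Token 1: literal('V'). Output: "V"
Token 2: literal('E'). Output: "VE"
Token 3: literal('X'). Output: "VEX"
Token 4: backref(off=1, len=2) (overlapping!). Copied 'XX' from pos 2. Output: "VEXXX"
Token 5: literal('S'). Output: "VEXXXS"
Token 6: literal('J'). Output: "VEXXXSJ"
Token 7: literal('A'). Output: "VEXXXSJA"
Token 8: literal('S'). Output: "VEXXXSJAS"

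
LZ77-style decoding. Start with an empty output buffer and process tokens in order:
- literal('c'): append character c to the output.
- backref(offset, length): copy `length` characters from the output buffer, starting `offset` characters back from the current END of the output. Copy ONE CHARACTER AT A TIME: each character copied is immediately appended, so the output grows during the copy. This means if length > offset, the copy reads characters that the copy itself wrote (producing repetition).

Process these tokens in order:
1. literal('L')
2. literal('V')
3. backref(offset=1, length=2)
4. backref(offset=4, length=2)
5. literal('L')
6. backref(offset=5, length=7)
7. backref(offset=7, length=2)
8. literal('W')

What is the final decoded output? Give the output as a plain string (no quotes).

Answer: LVVVLVLVVLVLVVVVW

Derivation:
Token 1: literal('L'). Output: "L"
Token 2: literal('V'). Output: "LV"
Token 3: backref(off=1, len=2) (overlapping!). Copied 'VV' from pos 1. Output: "LVVV"
Token 4: backref(off=4, len=2). Copied 'LV' from pos 0. Output: "LVVVLV"
Token 5: literal('L'). Output: "LVVVLVL"
Token 6: backref(off=5, len=7) (overlapping!). Copied 'VVLVLVV' from pos 2. Output: "LVVVLVLVVLVLVV"
Token 7: backref(off=7, len=2). Copied 'VV' from pos 7. Output: "LVVVLVLVVLVLVVVV"
Token 8: literal('W'). Output: "LVVVLVLVVLVLVVVVW"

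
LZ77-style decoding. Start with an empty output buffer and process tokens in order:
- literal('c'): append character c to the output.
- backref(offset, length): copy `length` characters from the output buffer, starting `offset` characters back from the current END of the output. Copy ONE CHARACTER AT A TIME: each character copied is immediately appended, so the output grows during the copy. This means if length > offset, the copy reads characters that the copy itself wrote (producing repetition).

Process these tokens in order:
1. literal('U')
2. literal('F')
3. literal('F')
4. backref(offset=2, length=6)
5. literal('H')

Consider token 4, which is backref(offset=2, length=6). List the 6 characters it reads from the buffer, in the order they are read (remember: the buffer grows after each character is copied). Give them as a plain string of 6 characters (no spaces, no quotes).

Token 1: literal('U'). Output: "U"
Token 2: literal('F'). Output: "UF"
Token 3: literal('F'). Output: "UFF"
Token 4: backref(off=2, len=6). Buffer before: "UFF" (len 3)
  byte 1: read out[1]='F', append. Buffer now: "UFFF"
  byte 2: read out[2]='F', append. Buffer now: "UFFFF"
  byte 3: read out[3]='F', append. Buffer now: "UFFFFF"
  byte 4: read out[4]='F', append. Buffer now: "UFFFFFF"
  byte 5: read out[5]='F', append. Buffer now: "UFFFFFFF"
  byte 6: read out[6]='F', append. Buffer now: "UFFFFFFFF"

Answer: FFFFFF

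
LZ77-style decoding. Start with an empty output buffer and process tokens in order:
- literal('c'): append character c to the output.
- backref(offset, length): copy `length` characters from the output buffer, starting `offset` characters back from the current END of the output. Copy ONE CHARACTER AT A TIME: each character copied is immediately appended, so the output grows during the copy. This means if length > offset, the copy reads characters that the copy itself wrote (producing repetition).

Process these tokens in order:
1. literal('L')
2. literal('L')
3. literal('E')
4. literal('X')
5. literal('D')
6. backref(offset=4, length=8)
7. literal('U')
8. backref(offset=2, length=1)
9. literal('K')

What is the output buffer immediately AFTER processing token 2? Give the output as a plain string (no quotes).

Token 1: literal('L'). Output: "L"
Token 2: literal('L'). Output: "LL"

Answer: LL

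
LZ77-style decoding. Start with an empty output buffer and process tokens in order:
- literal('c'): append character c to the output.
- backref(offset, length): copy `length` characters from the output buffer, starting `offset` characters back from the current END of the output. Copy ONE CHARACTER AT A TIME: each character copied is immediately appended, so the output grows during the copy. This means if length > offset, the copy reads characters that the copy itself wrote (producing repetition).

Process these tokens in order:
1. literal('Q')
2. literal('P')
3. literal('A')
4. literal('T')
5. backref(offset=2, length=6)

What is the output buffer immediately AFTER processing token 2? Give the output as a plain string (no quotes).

Answer: QP

Derivation:
Token 1: literal('Q'). Output: "Q"
Token 2: literal('P'). Output: "QP"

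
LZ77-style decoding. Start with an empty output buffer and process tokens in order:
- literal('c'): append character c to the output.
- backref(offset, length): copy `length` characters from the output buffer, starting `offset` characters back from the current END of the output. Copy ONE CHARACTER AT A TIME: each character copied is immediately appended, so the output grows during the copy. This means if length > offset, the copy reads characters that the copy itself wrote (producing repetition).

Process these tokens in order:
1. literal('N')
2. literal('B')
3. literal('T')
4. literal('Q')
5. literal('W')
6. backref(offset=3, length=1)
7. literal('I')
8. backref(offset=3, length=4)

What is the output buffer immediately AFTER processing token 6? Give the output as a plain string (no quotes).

Answer: NBTQWT

Derivation:
Token 1: literal('N'). Output: "N"
Token 2: literal('B'). Output: "NB"
Token 3: literal('T'). Output: "NBT"
Token 4: literal('Q'). Output: "NBTQ"
Token 5: literal('W'). Output: "NBTQW"
Token 6: backref(off=3, len=1). Copied 'T' from pos 2. Output: "NBTQWT"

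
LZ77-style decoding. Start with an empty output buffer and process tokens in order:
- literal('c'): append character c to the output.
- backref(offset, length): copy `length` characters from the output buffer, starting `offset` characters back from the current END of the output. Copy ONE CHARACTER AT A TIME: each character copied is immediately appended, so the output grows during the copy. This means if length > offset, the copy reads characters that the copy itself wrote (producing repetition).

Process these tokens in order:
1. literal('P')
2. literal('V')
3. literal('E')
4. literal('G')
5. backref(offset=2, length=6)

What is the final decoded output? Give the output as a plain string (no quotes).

Answer: PVEGEGEGEG

Derivation:
Token 1: literal('P'). Output: "P"
Token 2: literal('V'). Output: "PV"
Token 3: literal('E'). Output: "PVE"
Token 4: literal('G'). Output: "PVEG"
Token 5: backref(off=2, len=6) (overlapping!). Copied 'EGEGEG' from pos 2. Output: "PVEGEGEGEG"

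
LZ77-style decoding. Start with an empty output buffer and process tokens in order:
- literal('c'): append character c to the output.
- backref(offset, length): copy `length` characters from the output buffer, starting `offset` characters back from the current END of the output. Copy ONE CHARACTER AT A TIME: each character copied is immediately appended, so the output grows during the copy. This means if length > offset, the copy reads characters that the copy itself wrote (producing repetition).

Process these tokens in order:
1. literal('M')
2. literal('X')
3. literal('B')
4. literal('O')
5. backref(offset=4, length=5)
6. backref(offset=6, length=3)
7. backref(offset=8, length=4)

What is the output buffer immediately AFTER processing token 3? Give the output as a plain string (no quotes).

Answer: MXB

Derivation:
Token 1: literal('M'). Output: "M"
Token 2: literal('X'). Output: "MX"
Token 3: literal('B'). Output: "MXB"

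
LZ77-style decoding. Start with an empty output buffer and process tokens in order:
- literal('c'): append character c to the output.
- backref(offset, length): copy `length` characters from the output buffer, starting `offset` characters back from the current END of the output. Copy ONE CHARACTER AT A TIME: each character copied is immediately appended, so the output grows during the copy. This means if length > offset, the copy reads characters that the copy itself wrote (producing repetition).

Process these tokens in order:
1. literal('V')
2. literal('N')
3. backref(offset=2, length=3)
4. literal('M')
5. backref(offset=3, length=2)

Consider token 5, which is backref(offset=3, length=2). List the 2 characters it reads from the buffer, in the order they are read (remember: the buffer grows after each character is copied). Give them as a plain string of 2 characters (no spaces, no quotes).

Answer: NV

Derivation:
Token 1: literal('V'). Output: "V"
Token 2: literal('N'). Output: "VN"
Token 3: backref(off=2, len=3) (overlapping!). Copied 'VNV' from pos 0. Output: "VNVNV"
Token 4: literal('M'). Output: "VNVNVM"
Token 5: backref(off=3, len=2). Buffer before: "VNVNVM" (len 6)
  byte 1: read out[3]='N', append. Buffer now: "VNVNVMN"
  byte 2: read out[4]='V', append. Buffer now: "VNVNVMNV"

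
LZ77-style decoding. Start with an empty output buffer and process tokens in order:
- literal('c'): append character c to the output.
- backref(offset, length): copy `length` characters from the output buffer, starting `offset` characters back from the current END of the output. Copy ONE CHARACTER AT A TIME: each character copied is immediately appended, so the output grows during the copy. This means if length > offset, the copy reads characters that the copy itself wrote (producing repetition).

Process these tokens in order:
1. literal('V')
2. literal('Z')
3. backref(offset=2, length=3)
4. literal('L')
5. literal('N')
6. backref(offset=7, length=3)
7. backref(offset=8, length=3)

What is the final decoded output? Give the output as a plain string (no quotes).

Token 1: literal('V'). Output: "V"
Token 2: literal('Z'). Output: "VZ"
Token 3: backref(off=2, len=3) (overlapping!). Copied 'VZV' from pos 0. Output: "VZVZV"
Token 4: literal('L'). Output: "VZVZVL"
Token 5: literal('N'). Output: "VZVZVLN"
Token 6: backref(off=7, len=3). Copied 'VZV' from pos 0. Output: "VZVZVLNVZV"
Token 7: backref(off=8, len=3). Copied 'VZV' from pos 2. Output: "VZVZVLNVZVVZV"

Answer: VZVZVLNVZVVZV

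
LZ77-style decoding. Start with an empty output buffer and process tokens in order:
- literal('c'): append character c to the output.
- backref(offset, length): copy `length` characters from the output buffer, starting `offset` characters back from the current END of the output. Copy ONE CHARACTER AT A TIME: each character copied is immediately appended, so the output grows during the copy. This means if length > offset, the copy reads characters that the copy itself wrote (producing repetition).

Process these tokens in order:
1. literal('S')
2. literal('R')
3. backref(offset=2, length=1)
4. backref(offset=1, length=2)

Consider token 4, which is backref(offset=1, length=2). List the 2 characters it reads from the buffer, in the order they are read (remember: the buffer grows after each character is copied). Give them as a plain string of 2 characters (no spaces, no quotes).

Answer: SS

Derivation:
Token 1: literal('S'). Output: "S"
Token 2: literal('R'). Output: "SR"
Token 3: backref(off=2, len=1). Copied 'S' from pos 0. Output: "SRS"
Token 4: backref(off=1, len=2). Buffer before: "SRS" (len 3)
  byte 1: read out[2]='S', append. Buffer now: "SRSS"
  byte 2: read out[3]='S', append. Buffer now: "SRSSS"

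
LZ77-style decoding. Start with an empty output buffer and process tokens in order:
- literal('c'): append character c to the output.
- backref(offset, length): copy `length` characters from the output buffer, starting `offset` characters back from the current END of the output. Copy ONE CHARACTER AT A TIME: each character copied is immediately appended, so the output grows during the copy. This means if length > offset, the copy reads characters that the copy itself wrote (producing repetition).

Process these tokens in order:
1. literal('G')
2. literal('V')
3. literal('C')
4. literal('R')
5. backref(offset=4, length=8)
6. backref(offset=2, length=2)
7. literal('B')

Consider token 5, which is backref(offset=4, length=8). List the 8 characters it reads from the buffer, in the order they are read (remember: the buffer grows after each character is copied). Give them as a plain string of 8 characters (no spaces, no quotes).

Answer: GVCRGVCR

Derivation:
Token 1: literal('G'). Output: "G"
Token 2: literal('V'). Output: "GV"
Token 3: literal('C'). Output: "GVC"
Token 4: literal('R'). Output: "GVCR"
Token 5: backref(off=4, len=8). Buffer before: "GVCR" (len 4)
  byte 1: read out[0]='G', append. Buffer now: "GVCRG"
  byte 2: read out[1]='V', append. Buffer now: "GVCRGV"
  byte 3: read out[2]='C', append. Buffer now: "GVCRGVC"
  byte 4: read out[3]='R', append. Buffer now: "GVCRGVCR"
  byte 5: read out[4]='G', append. Buffer now: "GVCRGVCRG"
  byte 6: read out[5]='V', append. Buffer now: "GVCRGVCRGV"
  byte 7: read out[6]='C', append. Buffer now: "GVCRGVCRGVC"
  byte 8: read out[7]='R', append. Buffer now: "GVCRGVCRGVCR"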